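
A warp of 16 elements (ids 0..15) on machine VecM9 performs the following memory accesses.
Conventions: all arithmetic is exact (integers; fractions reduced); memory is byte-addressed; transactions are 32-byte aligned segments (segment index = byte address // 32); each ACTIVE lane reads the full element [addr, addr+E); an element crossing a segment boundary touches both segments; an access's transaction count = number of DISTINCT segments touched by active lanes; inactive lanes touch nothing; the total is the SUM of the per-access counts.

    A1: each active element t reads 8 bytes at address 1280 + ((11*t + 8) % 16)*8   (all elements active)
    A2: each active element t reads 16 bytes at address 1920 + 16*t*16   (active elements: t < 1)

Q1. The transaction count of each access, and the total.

A1: 4 transactions
A2: 1 transaction

Answer: 4,1; total 5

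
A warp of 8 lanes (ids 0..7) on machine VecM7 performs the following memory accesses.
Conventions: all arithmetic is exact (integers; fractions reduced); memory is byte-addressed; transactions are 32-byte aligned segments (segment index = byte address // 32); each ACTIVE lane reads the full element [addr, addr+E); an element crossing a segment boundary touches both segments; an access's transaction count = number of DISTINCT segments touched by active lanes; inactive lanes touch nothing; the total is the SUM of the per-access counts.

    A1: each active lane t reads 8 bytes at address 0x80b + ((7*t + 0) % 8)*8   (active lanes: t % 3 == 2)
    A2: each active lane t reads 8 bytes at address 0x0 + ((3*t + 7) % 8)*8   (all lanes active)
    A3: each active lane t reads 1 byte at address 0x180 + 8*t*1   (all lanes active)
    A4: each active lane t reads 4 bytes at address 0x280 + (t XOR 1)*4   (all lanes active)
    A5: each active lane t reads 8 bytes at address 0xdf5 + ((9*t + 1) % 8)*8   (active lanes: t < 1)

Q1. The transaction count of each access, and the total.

A1: 2 transactions
A2: 2 transactions
A3: 2 transactions
A4: 1 transaction
A5: 2 transactions

Answer: 2,2,2,1,2; total 9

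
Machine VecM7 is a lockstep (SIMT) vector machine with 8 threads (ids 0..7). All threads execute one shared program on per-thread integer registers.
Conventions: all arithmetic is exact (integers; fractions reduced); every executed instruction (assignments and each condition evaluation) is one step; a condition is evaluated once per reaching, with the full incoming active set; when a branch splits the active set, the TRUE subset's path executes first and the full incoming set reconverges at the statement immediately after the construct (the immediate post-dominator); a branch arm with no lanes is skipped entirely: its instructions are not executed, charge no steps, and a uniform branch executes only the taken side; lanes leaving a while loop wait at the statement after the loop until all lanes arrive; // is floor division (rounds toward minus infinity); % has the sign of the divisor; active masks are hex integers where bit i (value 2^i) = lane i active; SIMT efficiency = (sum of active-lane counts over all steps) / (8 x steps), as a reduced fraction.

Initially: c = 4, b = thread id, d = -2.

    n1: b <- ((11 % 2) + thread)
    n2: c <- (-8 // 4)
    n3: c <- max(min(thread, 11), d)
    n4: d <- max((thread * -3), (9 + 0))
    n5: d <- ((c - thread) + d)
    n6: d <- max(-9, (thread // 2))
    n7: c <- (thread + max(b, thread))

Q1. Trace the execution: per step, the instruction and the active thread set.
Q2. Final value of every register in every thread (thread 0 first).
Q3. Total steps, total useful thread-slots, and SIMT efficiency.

step 0: b <- ((11 % 2) + thread)     0xff
step 1: c <- (-8 // 4)               0xff
step 2: c <- max(min(thread, 11), d) 0xff
step 3: d <- max((thread * -3), (9 + 0)) 0xff
step 4: d <- ((c - thread) + d)      0xff
step 5: d <- max(-9, (thread // 2))  0xff
step 6: c <- (thread + max(b, thread)) 0xff

Answer: 7 steps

c: 1,3,5,7,9,11,13,15
b: 1,2,3,4,5,6,7,8
d: 0,0,1,1,2,2,3,3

steps = 7; useful = 56; efficiency = 56/56 = 1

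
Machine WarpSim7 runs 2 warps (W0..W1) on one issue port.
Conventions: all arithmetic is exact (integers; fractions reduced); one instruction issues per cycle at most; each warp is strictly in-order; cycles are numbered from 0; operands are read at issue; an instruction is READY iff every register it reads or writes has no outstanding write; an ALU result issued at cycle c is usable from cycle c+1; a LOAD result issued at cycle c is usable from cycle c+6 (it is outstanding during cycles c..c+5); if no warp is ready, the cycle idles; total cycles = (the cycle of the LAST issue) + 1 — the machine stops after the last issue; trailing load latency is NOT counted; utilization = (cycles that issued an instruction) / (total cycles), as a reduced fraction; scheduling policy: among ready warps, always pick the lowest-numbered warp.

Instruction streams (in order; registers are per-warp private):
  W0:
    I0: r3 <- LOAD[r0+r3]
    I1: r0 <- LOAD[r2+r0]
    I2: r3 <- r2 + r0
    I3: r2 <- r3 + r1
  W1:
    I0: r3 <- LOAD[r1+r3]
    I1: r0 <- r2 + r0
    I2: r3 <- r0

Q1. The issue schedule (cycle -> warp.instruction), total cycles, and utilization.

cycle 0: W0.I0
cycle 1: W0.I1
cycle 2: W1.I0
cycle 3: W1.I1
cycle 4: idle
cycle 5: idle
cycle 6: idle
cycle 7: W0.I2
cycle 8: W0.I3
cycle 9: W1.I2

Answer: 10 cycles, utilization 7/10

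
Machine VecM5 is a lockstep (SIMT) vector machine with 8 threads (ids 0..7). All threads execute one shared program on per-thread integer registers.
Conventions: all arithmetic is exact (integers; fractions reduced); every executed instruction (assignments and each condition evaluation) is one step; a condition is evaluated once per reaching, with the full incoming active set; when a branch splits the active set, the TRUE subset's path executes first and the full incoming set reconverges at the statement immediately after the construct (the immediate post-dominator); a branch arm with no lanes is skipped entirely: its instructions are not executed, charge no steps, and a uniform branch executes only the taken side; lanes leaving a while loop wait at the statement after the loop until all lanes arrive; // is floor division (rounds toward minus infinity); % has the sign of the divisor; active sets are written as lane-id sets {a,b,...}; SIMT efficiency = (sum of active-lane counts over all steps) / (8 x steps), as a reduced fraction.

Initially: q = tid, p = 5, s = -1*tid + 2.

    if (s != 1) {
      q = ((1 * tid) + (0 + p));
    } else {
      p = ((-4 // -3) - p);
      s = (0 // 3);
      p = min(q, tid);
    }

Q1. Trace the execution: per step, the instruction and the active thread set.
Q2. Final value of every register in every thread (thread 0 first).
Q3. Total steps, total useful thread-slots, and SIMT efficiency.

step 0: eval (s != 1)                {0,1,2,3,4,5,6,7}
step 1: q <- ((1 * tid) + (0 + p))   {0,2,3,4,5,6,7}
step 2: p <- ((-4 // -3) - p)        {1}
step 3: s <- (0 // 3)                {1}
step 4: p <- min(q, tid)             {1}

Answer: 5 steps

q: 5,1,7,8,9,10,11,12
p: 5,1,5,5,5,5,5,5
s: 2,0,0,-1,-2,-3,-4,-5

steps = 5; useful = 18; efficiency = 18/40 = 9/20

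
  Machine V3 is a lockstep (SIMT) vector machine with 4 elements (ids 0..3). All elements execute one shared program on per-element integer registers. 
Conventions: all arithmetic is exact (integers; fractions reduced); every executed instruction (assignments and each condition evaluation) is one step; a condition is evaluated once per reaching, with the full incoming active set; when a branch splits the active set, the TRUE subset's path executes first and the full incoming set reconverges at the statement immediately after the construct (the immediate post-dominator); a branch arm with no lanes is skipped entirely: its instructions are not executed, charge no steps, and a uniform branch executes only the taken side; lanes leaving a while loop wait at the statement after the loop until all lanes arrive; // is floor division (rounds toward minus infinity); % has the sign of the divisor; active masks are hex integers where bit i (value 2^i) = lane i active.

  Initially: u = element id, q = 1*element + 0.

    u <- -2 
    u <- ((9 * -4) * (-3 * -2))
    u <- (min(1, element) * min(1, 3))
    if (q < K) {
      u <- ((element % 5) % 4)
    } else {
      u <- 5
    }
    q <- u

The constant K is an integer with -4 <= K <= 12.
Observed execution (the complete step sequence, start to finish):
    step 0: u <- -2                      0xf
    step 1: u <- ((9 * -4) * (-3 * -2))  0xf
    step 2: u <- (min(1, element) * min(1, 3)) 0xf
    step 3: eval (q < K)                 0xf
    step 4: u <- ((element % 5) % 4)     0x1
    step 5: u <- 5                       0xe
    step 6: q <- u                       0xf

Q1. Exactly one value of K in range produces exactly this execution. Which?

Answer: K = 1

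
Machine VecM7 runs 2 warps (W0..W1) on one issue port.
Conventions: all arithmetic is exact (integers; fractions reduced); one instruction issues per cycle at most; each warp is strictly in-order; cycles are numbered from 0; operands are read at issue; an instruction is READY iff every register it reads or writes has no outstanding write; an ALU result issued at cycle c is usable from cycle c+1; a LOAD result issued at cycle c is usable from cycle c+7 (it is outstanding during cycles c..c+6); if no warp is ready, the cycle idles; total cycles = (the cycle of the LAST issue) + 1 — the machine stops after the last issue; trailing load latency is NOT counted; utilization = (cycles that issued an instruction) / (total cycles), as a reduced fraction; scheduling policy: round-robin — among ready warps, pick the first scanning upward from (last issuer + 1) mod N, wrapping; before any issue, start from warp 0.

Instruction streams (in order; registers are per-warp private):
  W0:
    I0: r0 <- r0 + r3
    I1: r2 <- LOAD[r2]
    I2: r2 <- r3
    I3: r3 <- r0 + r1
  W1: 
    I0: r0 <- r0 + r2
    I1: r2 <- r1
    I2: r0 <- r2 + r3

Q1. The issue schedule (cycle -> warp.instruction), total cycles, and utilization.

cycle 0: W0.I0
cycle 1: W1.I0
cycle 2: W0.I1
cycle 3: W1.I1
cycle 4: W1.I2
cycle 5: idle
cycle 6: idle
cycle 7: idle
cycle 8: idle
cycle 9: W0.I2
cycle 10: W0.I3

Answer: 11 cycles, utilization 7/11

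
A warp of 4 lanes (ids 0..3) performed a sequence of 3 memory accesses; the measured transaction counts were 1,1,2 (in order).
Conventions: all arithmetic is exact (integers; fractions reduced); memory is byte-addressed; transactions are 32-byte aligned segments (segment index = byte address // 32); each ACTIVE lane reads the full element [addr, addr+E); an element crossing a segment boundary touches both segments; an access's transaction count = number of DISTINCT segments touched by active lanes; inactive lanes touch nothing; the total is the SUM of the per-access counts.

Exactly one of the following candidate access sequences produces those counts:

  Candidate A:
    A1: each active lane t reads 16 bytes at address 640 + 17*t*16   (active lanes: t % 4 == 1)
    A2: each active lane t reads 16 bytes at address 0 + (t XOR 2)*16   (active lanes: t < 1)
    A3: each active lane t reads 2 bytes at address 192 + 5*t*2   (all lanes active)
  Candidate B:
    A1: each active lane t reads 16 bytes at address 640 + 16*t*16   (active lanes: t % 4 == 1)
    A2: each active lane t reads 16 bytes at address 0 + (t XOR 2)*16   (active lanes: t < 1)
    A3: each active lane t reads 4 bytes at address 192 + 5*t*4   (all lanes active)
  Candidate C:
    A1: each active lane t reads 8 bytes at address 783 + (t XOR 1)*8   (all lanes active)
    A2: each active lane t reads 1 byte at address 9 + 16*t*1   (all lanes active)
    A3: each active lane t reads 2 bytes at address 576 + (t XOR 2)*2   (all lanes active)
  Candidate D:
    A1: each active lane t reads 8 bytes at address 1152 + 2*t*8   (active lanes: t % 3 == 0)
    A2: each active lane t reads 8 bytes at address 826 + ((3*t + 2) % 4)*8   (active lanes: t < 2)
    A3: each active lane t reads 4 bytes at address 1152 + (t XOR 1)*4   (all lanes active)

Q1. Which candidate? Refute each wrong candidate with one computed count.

A: A3 gives 1 transaction, not 2
C: A1 gives 2 transactions, not 1
D: A1 gives 2 transactions, not 1
B: all counts match (1,1,2)

Answer: B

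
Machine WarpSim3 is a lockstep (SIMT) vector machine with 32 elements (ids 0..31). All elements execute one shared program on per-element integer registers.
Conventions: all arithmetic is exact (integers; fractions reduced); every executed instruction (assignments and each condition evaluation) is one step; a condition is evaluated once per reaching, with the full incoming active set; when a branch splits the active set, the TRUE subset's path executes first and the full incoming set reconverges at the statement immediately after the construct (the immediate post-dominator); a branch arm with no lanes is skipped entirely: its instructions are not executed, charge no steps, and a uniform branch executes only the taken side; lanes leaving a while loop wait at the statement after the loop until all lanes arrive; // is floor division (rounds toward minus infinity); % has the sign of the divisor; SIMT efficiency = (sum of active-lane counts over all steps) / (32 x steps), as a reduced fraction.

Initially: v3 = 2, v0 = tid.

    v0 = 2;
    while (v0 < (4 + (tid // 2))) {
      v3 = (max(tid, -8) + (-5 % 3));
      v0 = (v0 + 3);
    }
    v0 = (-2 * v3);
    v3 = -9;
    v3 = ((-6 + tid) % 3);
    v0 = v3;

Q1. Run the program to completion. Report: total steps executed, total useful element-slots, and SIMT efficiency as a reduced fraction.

Answer: 24 steps, 528 useful, 11/16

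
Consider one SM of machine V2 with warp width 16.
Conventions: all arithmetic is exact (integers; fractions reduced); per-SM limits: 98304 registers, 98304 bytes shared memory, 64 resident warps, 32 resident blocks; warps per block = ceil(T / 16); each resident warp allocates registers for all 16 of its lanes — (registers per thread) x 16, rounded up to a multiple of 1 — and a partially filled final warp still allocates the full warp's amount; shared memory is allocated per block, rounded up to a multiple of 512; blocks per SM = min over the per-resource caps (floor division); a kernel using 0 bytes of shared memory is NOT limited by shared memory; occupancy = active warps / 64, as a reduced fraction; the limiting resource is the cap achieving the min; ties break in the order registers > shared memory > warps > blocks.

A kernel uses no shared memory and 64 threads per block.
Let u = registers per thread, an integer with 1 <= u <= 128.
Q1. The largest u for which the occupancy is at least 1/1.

Answer: u = 96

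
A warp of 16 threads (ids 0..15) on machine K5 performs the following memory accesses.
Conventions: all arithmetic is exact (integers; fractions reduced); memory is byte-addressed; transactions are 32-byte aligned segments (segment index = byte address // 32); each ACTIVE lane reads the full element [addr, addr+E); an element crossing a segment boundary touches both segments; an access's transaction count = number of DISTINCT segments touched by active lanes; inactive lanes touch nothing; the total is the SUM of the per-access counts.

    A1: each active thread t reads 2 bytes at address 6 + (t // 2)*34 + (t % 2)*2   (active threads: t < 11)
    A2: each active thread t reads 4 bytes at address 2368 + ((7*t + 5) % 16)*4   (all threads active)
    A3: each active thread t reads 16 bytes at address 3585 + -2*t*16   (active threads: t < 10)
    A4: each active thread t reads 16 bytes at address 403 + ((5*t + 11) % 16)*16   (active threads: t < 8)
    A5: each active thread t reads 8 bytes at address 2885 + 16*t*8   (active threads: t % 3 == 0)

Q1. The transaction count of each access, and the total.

A1: 6 transactions
A2: 2 transactions
A3: 10 transactions
A4: 8 transactions
A5: 6 transactions

Answer: 6,2,10,8,6; total 32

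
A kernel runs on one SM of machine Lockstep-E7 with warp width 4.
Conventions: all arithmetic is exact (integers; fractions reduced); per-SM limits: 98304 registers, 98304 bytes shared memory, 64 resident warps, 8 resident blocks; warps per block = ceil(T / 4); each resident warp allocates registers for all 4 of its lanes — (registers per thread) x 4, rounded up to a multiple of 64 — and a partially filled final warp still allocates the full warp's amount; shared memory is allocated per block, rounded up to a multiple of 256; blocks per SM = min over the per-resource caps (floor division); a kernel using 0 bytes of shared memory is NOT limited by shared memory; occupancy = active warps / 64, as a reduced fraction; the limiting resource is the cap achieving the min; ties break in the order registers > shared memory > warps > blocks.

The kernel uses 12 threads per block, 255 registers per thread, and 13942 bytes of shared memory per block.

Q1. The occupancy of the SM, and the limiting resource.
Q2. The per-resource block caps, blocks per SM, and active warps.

Answer: occupancy 9/32, limited by shared memory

registers: 32 blocks
shared memory: 6 blocks
warps: 21 blocks
blocks: 8 blocks

Answer: 6 blocks, 18 active warps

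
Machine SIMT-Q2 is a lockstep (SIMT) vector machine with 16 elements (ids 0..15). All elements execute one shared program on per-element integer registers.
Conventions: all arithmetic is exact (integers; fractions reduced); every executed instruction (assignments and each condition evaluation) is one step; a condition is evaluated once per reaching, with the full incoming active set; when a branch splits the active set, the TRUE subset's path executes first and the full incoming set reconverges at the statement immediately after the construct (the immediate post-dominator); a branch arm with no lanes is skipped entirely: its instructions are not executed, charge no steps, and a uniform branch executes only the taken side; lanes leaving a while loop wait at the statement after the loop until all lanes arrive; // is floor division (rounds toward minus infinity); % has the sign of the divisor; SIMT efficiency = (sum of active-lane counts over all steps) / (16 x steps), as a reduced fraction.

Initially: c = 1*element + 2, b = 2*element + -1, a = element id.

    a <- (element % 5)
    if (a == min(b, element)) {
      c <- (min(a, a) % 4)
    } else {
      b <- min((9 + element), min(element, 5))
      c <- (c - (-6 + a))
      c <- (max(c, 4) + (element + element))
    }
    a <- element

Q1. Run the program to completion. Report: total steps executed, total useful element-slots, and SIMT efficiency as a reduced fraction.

Answer: 7 steps, 88 useful, 11/14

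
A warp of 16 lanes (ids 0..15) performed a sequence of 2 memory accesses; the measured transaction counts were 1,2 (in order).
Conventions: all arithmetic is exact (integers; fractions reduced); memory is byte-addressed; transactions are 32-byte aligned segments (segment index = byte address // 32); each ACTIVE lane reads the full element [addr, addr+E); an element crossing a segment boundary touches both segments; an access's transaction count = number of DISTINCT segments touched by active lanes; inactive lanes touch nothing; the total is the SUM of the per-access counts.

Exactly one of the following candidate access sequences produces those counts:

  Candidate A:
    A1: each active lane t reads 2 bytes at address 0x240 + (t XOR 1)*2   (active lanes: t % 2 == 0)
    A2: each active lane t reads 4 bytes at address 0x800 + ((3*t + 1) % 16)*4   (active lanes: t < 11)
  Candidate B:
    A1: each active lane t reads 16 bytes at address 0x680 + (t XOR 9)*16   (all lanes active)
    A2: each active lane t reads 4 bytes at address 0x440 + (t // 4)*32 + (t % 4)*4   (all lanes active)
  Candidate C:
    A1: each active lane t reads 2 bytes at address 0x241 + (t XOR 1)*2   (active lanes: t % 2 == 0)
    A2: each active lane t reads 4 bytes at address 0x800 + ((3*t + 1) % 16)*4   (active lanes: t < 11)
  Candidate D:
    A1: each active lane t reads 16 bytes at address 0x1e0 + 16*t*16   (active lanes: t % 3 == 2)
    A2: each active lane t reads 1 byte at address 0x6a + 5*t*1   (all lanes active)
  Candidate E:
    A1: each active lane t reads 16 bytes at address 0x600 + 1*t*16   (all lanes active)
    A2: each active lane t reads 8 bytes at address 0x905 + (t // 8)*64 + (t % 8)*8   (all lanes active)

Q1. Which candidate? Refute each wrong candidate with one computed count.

B: A1 gives 8 transactions, not 1
C: A1 gives 2 transactions, not 1
D: A1 gives 5 transactions, not 1
E: A1 gives 8 transactions, not 1
A: all counts match (1,2)

Answer: A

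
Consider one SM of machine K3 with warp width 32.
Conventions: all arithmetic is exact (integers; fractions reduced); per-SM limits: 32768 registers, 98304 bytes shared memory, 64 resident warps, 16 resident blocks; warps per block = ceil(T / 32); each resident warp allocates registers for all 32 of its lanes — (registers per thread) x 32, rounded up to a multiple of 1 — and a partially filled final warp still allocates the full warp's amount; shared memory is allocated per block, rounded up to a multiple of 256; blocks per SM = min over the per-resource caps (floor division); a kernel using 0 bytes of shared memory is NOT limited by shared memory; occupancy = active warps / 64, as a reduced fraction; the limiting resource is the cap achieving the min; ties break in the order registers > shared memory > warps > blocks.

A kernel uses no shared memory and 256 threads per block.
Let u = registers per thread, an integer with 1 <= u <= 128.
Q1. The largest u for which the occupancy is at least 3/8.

Answer: u = 42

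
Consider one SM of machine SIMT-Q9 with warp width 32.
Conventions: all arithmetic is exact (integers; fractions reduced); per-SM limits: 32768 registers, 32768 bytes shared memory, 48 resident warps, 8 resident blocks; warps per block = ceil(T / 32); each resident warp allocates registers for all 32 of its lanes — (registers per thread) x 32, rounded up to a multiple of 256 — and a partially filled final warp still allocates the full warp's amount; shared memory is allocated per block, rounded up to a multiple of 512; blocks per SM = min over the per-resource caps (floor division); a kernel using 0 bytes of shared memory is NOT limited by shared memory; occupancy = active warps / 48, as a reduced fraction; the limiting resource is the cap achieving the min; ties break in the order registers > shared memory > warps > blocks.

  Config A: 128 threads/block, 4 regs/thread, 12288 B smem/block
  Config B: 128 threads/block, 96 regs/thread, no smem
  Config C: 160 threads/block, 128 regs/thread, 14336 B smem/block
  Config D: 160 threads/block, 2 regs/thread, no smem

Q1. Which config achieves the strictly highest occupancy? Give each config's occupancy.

occupancies: A 1/6, B 1/6, C 5/48, D 5/6

Answer: D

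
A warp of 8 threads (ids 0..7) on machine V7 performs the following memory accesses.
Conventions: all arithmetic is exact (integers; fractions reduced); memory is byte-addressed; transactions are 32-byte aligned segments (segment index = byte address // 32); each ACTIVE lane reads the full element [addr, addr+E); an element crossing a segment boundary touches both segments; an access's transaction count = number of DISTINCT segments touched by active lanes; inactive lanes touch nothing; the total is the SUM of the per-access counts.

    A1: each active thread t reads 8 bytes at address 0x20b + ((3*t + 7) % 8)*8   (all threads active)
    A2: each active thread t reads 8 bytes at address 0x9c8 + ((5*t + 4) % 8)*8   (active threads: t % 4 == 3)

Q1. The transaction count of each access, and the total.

A1: 3 transactions
A2: 2 transactions

Answer: 3,2; total 5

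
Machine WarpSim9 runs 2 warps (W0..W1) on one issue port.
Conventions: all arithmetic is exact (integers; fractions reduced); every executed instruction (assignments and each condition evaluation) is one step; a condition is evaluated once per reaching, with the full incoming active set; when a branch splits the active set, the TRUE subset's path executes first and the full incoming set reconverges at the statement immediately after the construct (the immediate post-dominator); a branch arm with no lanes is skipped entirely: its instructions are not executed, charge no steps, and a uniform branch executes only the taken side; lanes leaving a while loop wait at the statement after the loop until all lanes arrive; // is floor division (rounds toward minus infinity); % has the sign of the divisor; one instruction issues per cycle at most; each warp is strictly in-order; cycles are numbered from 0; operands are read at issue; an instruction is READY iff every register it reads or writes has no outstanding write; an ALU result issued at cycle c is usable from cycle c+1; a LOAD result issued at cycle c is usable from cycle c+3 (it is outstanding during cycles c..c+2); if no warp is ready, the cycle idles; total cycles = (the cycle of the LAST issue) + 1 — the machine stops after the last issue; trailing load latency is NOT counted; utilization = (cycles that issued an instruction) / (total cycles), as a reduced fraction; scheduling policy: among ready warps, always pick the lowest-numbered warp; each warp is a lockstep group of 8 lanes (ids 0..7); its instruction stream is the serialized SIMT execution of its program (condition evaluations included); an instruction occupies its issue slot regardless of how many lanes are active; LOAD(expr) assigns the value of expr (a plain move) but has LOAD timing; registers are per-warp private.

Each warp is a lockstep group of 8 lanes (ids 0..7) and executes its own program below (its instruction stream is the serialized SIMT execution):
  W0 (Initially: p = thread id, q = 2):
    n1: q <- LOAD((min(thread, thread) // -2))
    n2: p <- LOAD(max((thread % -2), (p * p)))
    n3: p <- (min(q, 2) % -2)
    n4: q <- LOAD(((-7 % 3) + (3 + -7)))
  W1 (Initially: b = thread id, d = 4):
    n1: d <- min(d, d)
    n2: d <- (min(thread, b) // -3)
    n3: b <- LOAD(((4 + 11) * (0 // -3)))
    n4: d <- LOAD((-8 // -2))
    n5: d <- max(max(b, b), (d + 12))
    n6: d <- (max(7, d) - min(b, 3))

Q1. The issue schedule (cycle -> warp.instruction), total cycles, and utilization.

cycle 0: W0.I0
cycle 1: W0.I1
cycle 2: W1.I0
cycle 3: W1.I1
cycle 4: W0.I2
cycle 5: W0.I3
cycle 6: W1.I2
cycle 7: W1.I3
cycle 8: idle
cycle 9: idle
cycle 10: W1.I4
cycle 11: W1.I5

Answer: 12 cycles, utilization 5/6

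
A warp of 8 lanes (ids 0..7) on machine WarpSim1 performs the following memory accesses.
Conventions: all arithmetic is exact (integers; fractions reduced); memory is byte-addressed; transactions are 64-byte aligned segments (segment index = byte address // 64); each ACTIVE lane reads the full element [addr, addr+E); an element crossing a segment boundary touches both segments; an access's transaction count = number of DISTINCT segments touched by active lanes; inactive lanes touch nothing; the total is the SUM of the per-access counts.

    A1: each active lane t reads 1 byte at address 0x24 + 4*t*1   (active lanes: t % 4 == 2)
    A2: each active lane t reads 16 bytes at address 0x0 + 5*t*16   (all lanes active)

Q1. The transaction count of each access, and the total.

A1: 1 transaction
A2: 8 transactions

Answer: 1,8; total 9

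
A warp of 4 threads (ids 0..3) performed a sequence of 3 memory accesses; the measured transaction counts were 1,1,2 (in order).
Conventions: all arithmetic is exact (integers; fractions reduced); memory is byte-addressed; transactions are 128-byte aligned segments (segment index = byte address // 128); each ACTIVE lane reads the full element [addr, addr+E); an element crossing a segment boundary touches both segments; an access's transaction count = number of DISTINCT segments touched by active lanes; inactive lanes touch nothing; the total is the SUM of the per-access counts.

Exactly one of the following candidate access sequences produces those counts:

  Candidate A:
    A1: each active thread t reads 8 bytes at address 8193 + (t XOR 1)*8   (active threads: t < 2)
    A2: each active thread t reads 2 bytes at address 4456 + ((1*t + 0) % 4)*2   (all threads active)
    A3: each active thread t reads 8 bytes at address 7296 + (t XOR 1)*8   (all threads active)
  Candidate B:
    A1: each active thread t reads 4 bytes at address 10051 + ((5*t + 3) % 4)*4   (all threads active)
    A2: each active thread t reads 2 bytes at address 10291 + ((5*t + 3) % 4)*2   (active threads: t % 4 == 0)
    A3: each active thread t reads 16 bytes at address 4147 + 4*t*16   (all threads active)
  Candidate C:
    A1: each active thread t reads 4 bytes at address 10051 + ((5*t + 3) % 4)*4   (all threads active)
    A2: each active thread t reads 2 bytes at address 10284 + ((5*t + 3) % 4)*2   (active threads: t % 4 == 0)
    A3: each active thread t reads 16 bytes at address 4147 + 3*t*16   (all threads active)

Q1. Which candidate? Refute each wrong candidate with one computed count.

A: A3 gives 1 transaction, not 2
B: A3 gives 3 transactions, not 2
C: all counts match (1,1,2)

Answer: C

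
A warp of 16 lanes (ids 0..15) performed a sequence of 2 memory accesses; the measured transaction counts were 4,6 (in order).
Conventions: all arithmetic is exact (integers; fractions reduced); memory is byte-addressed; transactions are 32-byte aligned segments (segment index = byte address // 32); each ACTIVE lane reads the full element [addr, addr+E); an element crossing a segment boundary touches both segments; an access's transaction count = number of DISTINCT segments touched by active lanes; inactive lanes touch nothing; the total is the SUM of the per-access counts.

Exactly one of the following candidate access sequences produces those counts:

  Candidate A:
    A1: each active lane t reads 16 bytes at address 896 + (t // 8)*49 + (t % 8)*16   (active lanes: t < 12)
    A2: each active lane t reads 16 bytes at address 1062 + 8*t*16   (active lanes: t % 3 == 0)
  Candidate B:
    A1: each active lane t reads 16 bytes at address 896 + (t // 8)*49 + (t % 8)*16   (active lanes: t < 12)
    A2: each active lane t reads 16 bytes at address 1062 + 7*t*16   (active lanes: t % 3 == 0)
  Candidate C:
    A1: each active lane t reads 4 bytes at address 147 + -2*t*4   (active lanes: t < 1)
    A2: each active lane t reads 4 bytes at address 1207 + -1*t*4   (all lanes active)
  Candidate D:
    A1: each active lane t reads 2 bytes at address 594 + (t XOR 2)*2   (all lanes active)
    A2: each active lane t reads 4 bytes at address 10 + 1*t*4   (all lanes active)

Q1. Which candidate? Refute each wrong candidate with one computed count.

B: A2 gives 9 transactions, not 6
C: A1 gives 1 transaction, not 4
D: A1 gives 2 transactions, not 4
A: all counts match (4,6)

Answer: A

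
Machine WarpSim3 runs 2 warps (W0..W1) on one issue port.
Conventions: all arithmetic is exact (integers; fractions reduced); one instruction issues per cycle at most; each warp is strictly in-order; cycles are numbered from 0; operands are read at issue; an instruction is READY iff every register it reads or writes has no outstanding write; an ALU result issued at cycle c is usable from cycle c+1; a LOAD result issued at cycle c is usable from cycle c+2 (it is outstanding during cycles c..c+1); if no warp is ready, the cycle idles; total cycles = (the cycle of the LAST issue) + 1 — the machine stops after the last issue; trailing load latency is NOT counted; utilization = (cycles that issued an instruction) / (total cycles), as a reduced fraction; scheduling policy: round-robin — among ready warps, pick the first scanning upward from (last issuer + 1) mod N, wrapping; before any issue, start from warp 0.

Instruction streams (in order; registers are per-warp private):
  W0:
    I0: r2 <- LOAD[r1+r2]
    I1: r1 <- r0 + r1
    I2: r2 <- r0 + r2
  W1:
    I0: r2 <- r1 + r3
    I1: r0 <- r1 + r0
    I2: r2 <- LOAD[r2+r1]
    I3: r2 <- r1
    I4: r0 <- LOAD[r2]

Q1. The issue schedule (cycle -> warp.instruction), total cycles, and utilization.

cycle 0: W0.I0
cycle 1: W1.I0
cycle 2: W0.I1
cycle 3: W1.I1
cycle 4: W0.I2
cycle 5: W1.I2
cycle 6: idle
cycle 7: W1.I3
cycle 8: W1.I4

Answer: 9 cycles, utilization 8/9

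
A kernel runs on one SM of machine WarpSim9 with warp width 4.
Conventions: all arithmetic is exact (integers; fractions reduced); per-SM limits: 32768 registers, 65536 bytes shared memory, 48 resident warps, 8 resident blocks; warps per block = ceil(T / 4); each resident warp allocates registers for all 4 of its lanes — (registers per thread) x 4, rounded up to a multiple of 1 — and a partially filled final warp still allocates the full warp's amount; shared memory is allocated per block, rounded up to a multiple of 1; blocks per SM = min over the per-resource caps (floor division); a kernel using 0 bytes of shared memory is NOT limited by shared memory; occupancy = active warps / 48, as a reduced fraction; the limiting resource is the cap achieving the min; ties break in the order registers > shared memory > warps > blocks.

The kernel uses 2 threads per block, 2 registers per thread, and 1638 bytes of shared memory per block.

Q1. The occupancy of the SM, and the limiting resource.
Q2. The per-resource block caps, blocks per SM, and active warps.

Answer: occupancy 1/6, limited by blocks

registers: 4096 blocks
shared memory: 40 blocks
warps: 48 blocks
blocks: 8 blocks

Answer: 8 blocks, 8 active warps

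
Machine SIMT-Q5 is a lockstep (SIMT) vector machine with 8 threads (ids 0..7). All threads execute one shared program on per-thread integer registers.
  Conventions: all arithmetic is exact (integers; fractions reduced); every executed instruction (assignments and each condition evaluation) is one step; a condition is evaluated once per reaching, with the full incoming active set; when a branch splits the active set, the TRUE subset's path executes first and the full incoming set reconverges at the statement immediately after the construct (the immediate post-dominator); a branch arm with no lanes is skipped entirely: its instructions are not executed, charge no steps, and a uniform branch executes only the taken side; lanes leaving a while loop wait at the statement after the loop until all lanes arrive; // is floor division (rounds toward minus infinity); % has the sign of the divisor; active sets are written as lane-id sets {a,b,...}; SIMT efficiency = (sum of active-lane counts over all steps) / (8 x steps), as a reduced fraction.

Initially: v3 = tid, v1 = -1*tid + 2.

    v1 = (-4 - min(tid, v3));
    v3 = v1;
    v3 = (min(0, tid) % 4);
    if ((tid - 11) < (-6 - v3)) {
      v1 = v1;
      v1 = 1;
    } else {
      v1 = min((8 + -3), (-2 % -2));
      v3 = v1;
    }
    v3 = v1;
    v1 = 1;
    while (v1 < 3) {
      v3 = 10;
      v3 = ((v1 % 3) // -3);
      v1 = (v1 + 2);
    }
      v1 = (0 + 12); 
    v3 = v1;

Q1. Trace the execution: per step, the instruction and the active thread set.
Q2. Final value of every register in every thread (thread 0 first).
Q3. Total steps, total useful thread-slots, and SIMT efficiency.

step 0: v1 <- (-4 - min(tid, v3))    {0,1,2,3,4,5,6,7}
step 1: v3 <- v1                     {0,1,2,3,4,5,6,7}
step 2: v3 <- (min(0, tid) % 4)      {0,1,2,3,4,5,6,7}
step 3: eval ((tid - 11) < (-6 - v3)) {0,1,2,3,4,5,6,7}
step 4: v1 <- v1                     {0,1,2,3,4}
step 5: v1 <- 1                      {0,1,2,3,4}
step 6: v1 <- min((8 + -3), (-2 % -2)) {5,6,7}
step 7: v3 <- v1                     {5,6,7}
step 8: v3 <- v1                     {0,1,2,3,4,5,6,7}
step 9: v1 <- 1                      {0,1,2,3,4,5,6,7}
step 10: eval (v1 < 3)                {0,1,2,3,4,5,6,7}
step 11: v3 <- 10                     {0,1,2,3,4,5,6,7}
step 12: v3 <- ((v1 % 3) // -3)       {0,1,2,3,4,5,6,7}
step 13: v1 <- (v1 + 2)               {0,1,2,3,4,5,6,7}
step 14: eval (v1 < 3)                {0,1,2,3,4,5,6,7}
step 15: v1 <- (0 + 12)               {0,1,2,3,4,5,6,7}
step 16: v3 <- v1                     {0,1,2,3,4,5,6,7}

Answer: 17 steps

v3: 12,12,12,12,12,12,12,12
v1: 12,12,12,12,12,12,12,12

steps = 17; useful = 120; efficiency = 120/136 = 15/17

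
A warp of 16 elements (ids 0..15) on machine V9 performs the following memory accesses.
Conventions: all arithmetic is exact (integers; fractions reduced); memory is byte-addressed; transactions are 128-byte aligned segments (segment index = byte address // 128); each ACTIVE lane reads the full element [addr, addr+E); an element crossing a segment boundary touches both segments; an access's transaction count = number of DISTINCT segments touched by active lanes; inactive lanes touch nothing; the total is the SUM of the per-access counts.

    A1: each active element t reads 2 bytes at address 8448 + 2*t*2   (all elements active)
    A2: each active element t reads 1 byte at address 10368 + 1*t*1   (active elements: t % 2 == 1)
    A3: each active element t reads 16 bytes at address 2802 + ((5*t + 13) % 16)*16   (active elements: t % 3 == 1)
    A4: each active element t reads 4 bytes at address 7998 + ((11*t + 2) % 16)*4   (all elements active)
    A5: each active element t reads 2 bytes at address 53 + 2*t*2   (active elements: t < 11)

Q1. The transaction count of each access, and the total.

A1: 1 transaction
A2: 1 transaction
A3: 3 transactions
A4: 1 transaction
A5: 1 transaction

Answer: 1,1,3,1,1; total 7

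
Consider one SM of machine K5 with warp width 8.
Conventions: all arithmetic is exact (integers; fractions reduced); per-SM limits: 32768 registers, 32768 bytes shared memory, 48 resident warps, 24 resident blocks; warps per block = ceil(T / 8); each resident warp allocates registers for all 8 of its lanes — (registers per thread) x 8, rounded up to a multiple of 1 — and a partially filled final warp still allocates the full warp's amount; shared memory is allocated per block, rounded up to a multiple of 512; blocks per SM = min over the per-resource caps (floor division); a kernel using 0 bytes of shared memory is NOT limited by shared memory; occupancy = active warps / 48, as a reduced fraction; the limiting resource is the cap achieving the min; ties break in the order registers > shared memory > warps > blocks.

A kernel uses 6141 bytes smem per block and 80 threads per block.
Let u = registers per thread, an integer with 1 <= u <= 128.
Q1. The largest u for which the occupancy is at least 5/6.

Answer: u = 102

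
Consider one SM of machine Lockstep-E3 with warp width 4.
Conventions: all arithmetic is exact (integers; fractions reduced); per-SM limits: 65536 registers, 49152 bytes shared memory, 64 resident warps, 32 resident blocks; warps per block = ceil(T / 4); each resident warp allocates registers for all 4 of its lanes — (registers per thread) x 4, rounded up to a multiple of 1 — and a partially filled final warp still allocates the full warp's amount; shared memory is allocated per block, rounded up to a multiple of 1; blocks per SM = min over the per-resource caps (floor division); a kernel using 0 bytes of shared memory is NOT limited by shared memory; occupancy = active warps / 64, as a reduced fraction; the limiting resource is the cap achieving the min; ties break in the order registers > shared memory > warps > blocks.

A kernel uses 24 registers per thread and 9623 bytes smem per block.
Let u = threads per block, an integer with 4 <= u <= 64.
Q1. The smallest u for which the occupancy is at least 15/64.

Answer: u = 9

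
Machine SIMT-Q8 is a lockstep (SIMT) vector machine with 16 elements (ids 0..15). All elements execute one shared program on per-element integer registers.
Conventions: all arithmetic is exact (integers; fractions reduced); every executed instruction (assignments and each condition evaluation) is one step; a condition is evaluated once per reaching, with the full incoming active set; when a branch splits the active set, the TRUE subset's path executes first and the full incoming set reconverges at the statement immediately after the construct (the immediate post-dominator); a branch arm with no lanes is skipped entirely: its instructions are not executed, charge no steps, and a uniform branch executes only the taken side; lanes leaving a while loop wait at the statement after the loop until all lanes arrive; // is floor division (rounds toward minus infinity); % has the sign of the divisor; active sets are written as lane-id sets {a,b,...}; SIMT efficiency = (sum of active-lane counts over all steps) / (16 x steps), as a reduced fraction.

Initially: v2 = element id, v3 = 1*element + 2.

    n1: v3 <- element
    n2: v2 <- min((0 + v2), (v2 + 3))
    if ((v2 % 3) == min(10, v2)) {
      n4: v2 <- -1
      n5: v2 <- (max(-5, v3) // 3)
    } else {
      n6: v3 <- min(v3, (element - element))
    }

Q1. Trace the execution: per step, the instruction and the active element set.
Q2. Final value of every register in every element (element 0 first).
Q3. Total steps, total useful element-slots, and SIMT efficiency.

step 0: v3 <- element                {0,1,2,3,4,5,6,7,8,9,10,11,12,13,14,15}
step 1: v2 <- min((0 + v2), (v2 + 3)) {0,1,2,3,4,5,6,7,8,9,10,11,12,13,14,15}
step 2: eval ((v2 % 3) == min(10, v2)) {0,1,2,3,4,5,6,7,8,9,10,11,12,13,14,15}
step 3: v2 <- -1                     {0,1,2}
step 4: v2 <- (max(-5, v3) // 3)     {0,1,2}
step 5: v3 <- min(v3, (element - element)) {3,4,5,6,7,8,9,10,11,12,13,14,15}

Answer: 6 steps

v2: 0,0,0,3,4,5,6,7,8,9,10,11,12,13,14,15
v3: 0,1,2,0,0,0,0,0,0,0,0,0,0,0,0,0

steps = 6; useful = 67; efficiency = 67/96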